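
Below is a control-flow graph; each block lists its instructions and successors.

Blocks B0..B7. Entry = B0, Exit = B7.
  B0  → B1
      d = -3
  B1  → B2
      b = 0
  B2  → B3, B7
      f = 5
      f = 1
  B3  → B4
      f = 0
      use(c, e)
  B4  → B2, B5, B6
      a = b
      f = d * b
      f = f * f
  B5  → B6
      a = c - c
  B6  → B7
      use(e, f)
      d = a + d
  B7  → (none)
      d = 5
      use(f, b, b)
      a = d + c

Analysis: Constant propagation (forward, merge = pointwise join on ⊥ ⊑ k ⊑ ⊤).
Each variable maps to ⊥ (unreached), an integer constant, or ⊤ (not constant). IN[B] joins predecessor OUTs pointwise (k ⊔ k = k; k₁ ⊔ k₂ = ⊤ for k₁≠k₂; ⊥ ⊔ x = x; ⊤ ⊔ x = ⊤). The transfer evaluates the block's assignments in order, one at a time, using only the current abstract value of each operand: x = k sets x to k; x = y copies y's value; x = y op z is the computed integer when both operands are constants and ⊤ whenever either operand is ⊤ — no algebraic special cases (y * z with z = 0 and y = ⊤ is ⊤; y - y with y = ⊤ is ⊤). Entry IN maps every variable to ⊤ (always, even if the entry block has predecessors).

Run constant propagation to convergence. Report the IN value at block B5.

Answer: {a: 0, b: 0, c: ⊤, d: -3, e: ⊤, f: 0}

Working:
Per-block solution:
  B0:   IN=(all ⊤)   OUT={d:-3; rest ⊤}
  B1:   IN={d:-3; rest ⊤}   OUT={b:0, d:-3; rest ⊤}
  B2:   IN={b:0, d:-3; rest ⊤}   OUT={b:0, d:-3, f:1; rest ⊤}
  B3:   IN={b:0, d:-3, f:1; rest ⊤}   OUT={b:0, d:-3, f:0; rest ⊤}
  B4:   IN={b:0, d:-3, f:0; rest ⊤}   OUT={a:0, b:0, d:-3, f:0; rest ⊤}
  B5:   IN={a:0, b:0, d:-3, f:0; rest ⊤}   OUT={b:0, d:-3, f:0; rest ⊤}
  B6:   IN={b:0, d:-3, f:0; rest ⊤}   OUT={b:0, f:0; rest ⊤}
  B7:   IN={b:0; rest ⊤}   OUT={b:0, d:5; rest ⊤}

Merge at B5: IN[B5] = OUT[B4] = {a: 0, b: 0, c: ⊤, d: -3, e: ⊤, f: 0}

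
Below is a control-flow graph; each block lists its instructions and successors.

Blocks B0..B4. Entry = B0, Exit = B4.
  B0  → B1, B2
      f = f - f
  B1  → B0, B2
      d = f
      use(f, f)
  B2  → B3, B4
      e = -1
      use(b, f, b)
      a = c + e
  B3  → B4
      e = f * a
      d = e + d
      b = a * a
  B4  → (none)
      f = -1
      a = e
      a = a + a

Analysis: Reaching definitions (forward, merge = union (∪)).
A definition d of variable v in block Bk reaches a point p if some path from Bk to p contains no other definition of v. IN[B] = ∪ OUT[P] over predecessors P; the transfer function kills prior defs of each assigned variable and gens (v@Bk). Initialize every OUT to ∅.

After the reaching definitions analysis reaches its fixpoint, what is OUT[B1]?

Per-block solution:
  B0:   IN={d@B1, f@B0}   OUT={d@B1, f@B0}
  B1:   IN={d@B1, f@B0}   OUT={d@B1, f@B0}
  B2:   IN={d@B1, f@B0}   OUT={a@B2, d@B1, e@B2, f@B0}
  B3:   IN={a@B2, d@B1, e@B2, f@B0}   OUT={a@B2, b@B3, d@B3, e@B3, f@B0}
  B4:   IN={a@B2, b@B3, d@B1, d@B3, e@B2, e@B3, f@B0}   OUT={a@B4, b@B3, d@B1, d@B3, e@B2, e@B3, f@B4}

Merge at B1: IN[B1] = OUT[B0] = {d@B1, f@B0}
Applying B1's transfer function to that IN value gives OUT[B1] (row B1 above).

Answer: {d@B1, f@B0}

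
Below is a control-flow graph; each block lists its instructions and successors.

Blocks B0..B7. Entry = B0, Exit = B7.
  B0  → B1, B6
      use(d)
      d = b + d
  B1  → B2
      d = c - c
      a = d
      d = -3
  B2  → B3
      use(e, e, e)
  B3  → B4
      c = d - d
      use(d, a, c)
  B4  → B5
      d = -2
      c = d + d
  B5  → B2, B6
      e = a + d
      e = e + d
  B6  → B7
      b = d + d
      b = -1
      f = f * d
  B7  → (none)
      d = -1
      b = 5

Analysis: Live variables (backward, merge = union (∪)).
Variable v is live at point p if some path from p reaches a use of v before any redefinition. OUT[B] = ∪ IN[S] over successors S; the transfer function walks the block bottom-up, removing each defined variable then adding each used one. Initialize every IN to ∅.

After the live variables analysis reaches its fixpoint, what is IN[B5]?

Converged values:
  B0: | IN={b, c, d, e, f} | OUT={c, d, e, f}
  B1: | IN={c, e, f} | OUT={a, d, e, f}
  B2: | IN={a, d, e, f} | OUT={a, d, f}
  B3: | IN={a, d, f} | OUT={a, f}
  B4: | IN={a, f} | OUT={a, d, f}
  B5: | IN={a, d, f} | OUT={a, d, e, f}
  B6: | IN={d, f} | OUT={}
  B7: | IN={} | OUT={}

Merge at B5: OUT[B5] = IN[B2] ⊔ IN[B6] = {a, d, e, f}
Applying B5's transfer function to that OUT value gives IN[B5] (row B5 above).

Answer: {a, d, f}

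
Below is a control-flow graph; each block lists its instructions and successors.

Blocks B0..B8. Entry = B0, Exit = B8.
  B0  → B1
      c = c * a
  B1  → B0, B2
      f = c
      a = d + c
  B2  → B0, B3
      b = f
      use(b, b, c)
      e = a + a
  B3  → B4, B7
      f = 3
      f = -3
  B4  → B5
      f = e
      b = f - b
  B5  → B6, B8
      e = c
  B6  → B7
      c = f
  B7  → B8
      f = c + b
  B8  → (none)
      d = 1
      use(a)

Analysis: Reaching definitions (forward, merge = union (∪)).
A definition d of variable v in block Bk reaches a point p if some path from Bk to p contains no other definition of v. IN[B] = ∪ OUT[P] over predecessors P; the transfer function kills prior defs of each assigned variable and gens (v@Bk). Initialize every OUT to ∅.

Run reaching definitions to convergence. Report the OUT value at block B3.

Answer: {a@B1, b@B2, c@B0, e@B2, f@B3}

Trace:
Per-block solution:
  B0:   IN={a@B1, b@B2, c@B0, e@B2, f@B1}   OUT={a@B1, b@B2, c@B0, e@B2, f@B1}
  B1:   IN={a@B1, b@B2, c@B0, e@B2, f@B1}   OUT={a@B1, b@B2, c@B0, e@B2, f@B1}
  B2:   IN={a@B1, b@B2, c@B0, e@B2, f@B1}   OUT={a@B1, b@B2, c@B0, e@B2, f@B1}
  B3:   IN={a@B1, b@B2, c@B0, e@B2, f@B1}   OUT={a@B1, b@B2, c@B0, e@B2, f@B3}
  B4:   IN={a@B1, b@B2, c@B0, e@B2, f@B3}   OUT={a@B1, b@B4, c@B0, e@B2, f@B4}
  B5:   IN={a@B1, b@B4, c@B0, e@B2, f@B4}   OUT={a@B1, b@B4, c@B0, e@B5, f@B4}
  B6:   IN={a@B1, b@B4, c@B0, e@B5, f@B4}   OUT={a@B1, b@B4, c@B6, e@B5, f@B4}
  B7:   IN={a@B1, b@B2, b@B4, c@B0, c@B6, e@B2, e@B5, f@B3, f@B4}   OUT={a@B1, b@B2, b@B4, c@B0, c@B6, e@B2, e@B5, f@B7}
  B8:   IN={a@B1, b@B2, b@B4, c@B0, c@B6, e@B2, e@B5, f@B4, f@B7}   OUT={a@B1, b@B2, b@B4, c@B0, c@B6, d@B8, e@B2, e@B5, f@B4, f@B7}

Merge at B3: IN[B3] = OUT[B2] = {a@B1, b@B2, c@B0, e@B2, f@B1}
Applying B3's transfer function to that IN value gives OUT[B3] (row B3 above).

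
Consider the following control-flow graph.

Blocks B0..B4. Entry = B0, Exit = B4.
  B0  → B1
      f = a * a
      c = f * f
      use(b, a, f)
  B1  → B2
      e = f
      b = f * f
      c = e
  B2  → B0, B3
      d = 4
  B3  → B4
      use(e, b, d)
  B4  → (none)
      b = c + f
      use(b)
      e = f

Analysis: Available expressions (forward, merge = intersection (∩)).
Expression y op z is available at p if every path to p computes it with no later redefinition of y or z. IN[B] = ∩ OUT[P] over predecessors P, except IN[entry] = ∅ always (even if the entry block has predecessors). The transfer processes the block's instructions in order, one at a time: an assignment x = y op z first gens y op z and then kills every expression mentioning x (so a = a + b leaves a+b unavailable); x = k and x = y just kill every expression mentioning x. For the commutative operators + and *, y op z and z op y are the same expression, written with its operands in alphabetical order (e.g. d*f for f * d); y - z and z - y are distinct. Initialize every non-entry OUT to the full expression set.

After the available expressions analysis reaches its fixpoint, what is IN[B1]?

Answer: {a*a, f*f}

Trace:
Fixpoint table:
  B0: | IN={} | OUT={a*a, f*f}
  B1: | IN={a*a, f*f} | OUT={a*a, f*f}
  B2: | IN={a*a, f*f} | OUT={a*a, f*f}
  B3: | IN={a*a, f*f} | OUT={a*a, f*f}
  B4: | IN={a*a, f*f} | OUT={a*a, c+f, f*f}

Merge at B1: IN[B1] = OUT[B0] = {a*a, f*f}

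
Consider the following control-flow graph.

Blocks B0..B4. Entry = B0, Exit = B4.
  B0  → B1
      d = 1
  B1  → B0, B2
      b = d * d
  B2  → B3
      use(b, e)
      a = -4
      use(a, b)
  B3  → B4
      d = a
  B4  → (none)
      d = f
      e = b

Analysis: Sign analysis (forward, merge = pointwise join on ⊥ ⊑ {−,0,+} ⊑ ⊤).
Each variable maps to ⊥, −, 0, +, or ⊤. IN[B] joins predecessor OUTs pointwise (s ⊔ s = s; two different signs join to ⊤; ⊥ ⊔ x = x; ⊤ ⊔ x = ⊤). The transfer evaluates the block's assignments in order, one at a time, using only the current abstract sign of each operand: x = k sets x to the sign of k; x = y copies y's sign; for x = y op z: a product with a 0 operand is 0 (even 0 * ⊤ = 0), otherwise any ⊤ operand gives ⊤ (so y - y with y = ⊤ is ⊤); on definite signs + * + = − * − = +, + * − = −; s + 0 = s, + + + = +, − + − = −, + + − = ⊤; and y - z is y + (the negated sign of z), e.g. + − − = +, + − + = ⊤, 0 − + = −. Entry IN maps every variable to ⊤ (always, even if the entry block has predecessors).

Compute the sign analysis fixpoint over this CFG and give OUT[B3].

Per-block solution:
  B0:   IN=(all ⊤)   OUT={d:+; rest ⊤}
  B1:   IN={d:+; rest ⊤}   OUT={b:+, d:+; rest ⊤}
  B2:   IN={b:+, d:+; rest ⊤}   OUT={a:-, b:+, d:+; rest ⊤}
  B3:   IN={a:-, b:+, d:+; rest ⊤}   OUT={a:-, b:+, d:-; rest ⊤}
  B4:   IN={a:-, b:+, d:-; rest ⊤}   OUT={a:-, b:+, e:+; rest ⊤}

Merge at B3: IN[B3] = OUT[B2] = {a: -, b: +, c: ⊤, d: +, e: ⊤, f: ⊤}
Applying B3's transfer function to that IN value gives OUT[B3] (row B3 above).

Answer: {a: -, b: +, c: ⊤, d: -, e: ⊤, f: ⊤}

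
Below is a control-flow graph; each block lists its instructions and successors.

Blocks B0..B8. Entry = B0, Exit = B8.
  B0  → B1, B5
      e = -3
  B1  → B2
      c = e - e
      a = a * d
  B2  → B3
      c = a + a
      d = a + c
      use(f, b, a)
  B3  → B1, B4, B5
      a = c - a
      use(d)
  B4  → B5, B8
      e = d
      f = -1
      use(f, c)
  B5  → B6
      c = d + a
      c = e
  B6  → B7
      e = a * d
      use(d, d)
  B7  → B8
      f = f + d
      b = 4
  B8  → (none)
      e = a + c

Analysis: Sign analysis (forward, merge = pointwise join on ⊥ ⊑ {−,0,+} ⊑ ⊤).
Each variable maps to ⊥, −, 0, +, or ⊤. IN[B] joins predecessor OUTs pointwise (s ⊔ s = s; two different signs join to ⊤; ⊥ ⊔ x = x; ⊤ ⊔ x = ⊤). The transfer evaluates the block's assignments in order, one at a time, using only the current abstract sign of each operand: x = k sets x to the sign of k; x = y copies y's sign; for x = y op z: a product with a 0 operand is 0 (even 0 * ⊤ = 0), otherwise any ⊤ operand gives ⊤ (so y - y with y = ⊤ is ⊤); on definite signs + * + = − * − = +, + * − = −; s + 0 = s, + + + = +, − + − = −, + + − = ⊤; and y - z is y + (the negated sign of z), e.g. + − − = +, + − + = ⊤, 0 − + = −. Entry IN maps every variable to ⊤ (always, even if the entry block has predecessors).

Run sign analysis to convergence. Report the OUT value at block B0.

Answer: {a: ⊤, b: ⊤, c: ⊤, d: ⊤, e: -, f: ⊤}

Trace:
Converged values:
  B0:   IN=(all ⊤)   OUT={e:-; rest ⊤}
  B1:   IN={e:-; rest ⊤}   OUT={e:-; rest ⊤}
  B2:   IN={e:-; rest ⊤}   OUT={e:-; rest ⊤}
  B3:   IN={e:-; rest ⊤}   OUT={e:-; rest ⊤}
  B4:   IN={e:-; rest ⊤}   OUT={f:-; rest ⊤}
  B5:   IN=(all ⊤)   OUT=(all ⊤)
  B6:   IN=(all ⊤)   OUT=(all ⊤)
  B7:   IN=(all ⊤)   OUT={b:+; rest ⊤}
  B8:   IN=(all ⊤)   OUT=(all ⊤)

B0 is the boundary node: IN[B0] = {a: ⊤, b: ⊤, c: ⊤, d: ⊤, e: ⊤, f: ⊤}
Applying B0's transfer function to that IN value gives OUT[B0] (row B0 above).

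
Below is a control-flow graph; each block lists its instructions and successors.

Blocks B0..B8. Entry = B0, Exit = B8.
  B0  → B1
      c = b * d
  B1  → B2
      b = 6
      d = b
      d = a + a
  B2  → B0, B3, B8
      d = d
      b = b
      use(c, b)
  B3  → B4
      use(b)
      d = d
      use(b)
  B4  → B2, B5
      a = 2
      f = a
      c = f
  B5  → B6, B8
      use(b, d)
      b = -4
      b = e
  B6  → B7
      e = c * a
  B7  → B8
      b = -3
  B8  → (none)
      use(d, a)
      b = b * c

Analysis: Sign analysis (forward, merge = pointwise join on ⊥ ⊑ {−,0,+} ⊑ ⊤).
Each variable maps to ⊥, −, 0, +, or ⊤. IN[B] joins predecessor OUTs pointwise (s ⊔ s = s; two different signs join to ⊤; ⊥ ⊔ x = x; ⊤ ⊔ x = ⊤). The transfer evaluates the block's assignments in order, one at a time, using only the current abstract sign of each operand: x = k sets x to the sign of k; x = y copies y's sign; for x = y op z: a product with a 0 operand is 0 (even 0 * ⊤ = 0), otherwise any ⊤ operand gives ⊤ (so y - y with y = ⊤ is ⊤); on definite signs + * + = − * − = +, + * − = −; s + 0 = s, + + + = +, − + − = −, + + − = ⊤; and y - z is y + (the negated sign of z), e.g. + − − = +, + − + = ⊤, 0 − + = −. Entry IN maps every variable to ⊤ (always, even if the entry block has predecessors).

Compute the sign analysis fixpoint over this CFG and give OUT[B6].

Converged values:
  B0: | IN=(all ⊤) | OUT=(all ⊤)
  B1: | IN=(all ⊤) | OUT={b:+; rest ⊤}
  B2: | IN={b:+; rest ⊤} | OUT={b:+; rest ⊤}
  B3: | IN={b:+; rest ⊤} | OUT={b:+; rest ⊤}
  B4: | IN={b:+; rest ⊤} | OUT={a:+, b:+, c:+, f:+; rest ⊤}
  B5: | IN={a:+, b:+, c:+, f:+; rest ⊤} | OUT={a:+, c:+, f:+; rest ⊤}
  B6: | IN={a:+, c:+, f:+; rest ⊤} | OUT={a:+, c:+, e:+, f:+; rest ⊤}
  B7: | IN={a:+, c:+, e:+, f:+; rest ⊤} | OUT={a:+, b:-, c:+, e:+, f:+; rest ⊤}
  B8: | IN=(all ⊤) | OUT=(all ⊤)

Merge at B6: IN[B6] = OUT[B5] = {a: +, b: ⊤, c: +, d: ⊤, e: ⊤, f: +}
Applying B6's transfer function to that IN value gives OUT[B6] (row B6 above).

Answer: {a: +, b: ⊤, c: +, d: ⊤, e: +, f: +}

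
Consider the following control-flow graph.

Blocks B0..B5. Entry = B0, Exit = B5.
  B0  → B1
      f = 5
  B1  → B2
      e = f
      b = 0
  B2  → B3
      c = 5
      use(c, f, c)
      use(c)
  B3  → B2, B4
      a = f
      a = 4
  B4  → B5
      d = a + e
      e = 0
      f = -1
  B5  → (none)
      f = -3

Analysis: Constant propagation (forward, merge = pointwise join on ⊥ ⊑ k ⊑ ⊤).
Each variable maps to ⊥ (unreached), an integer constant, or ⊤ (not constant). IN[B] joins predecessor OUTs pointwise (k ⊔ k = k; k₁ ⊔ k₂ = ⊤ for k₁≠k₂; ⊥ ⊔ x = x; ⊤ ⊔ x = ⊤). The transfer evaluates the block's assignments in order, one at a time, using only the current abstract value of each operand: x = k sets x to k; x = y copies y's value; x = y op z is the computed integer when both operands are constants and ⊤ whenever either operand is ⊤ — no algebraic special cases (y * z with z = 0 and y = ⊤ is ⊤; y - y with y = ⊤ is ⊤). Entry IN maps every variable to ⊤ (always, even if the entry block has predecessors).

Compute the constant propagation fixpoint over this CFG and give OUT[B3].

Converged values:
  B0: | IN=(all ⊤) | OUT={f:5; rest ⊤}
  B1: | IN={f:5; rest ⊤} | OUT={b:0, e:5, f:5; rest ⊤}
  B2: | IN={b:0, e:5, f:5; rest ⊤} | OUT={b:0, c:5, e:5, f:5; rest ⊤}
  B3: | IN={b:0, c:5, e:5, f:5; rest ⊤} | OUT={a:4, b:0, c:5, e:5, f:5; rest ⊤}
  B4: | IN={a:4, b:0, c:5, e:5, f:5; rest ⊤} | OUT={a:4, b:0, c:5, d:9, e:0, f:-1; rest ⊤}
  B5: | IN={a:4, b:0, c:5, d:9, e:0, f:-1; rest ⊤} | OUT={a:4, b:0, c:5, d:9, e:0, f:-3; rest ⊤}

Merge at B3: IN[B3] = OUT[B2] = {a: ⊤, b: 0, c: 5, d: ⊤, e: 5, f: 5}
Applying B3's transfer function to that IN value gives OUT[B3] (row B3 above).

Answer: {a: 4, b: 0, c: 5, d: ⊤, e: 5, f: 5}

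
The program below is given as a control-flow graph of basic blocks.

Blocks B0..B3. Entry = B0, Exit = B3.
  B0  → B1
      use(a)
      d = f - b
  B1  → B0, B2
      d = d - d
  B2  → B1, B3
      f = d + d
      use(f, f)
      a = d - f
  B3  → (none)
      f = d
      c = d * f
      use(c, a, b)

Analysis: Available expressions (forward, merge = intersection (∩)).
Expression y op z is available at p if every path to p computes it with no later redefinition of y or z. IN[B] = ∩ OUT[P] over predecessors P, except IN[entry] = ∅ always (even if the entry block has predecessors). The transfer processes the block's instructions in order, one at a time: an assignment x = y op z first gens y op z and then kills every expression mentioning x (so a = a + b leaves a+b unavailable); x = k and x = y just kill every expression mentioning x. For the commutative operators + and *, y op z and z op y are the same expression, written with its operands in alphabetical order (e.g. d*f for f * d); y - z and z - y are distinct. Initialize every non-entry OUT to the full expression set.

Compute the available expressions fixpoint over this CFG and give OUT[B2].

Per-block solution:
  B0:   IN={}   OUT={f-b}
  B1:   IN={}   OUT={}
  B2:   IN={}   OUT={d+d, d-f}
  B3:   IN={d+d, d-f}   OUT={d*f, d+d}

Merge at B2: IN[B2] = OUT[B1] = {}
Applying B2's transfer function to that IN value gives OUT[B2] (row B2 above).

Answer: {d+d, d-f}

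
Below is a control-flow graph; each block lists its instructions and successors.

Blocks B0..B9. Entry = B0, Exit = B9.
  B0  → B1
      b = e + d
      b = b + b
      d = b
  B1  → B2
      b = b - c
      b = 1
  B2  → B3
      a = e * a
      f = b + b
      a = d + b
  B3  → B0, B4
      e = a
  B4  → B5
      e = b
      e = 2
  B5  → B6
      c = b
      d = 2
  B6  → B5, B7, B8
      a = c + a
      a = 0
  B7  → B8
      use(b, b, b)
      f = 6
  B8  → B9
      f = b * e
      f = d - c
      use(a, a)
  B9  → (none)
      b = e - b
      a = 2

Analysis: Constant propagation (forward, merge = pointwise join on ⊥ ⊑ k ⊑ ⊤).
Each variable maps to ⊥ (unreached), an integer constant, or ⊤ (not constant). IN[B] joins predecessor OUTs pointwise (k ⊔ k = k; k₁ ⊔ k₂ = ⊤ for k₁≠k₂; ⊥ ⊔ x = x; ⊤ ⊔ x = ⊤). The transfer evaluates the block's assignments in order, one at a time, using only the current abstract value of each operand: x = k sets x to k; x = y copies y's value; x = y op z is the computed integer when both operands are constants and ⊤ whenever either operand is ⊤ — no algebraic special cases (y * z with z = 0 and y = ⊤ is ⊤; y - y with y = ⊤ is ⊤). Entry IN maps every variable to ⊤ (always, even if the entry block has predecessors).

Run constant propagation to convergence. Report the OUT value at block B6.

Fixpoint table:
  B0:   IN=(all ⊤)   OUT=(all ⊤)
  B1:   IN=(all ⊤)   OUT={b:1; rest ⊤}
  B2:   IN={b:1; rest ⊤}   OUT={b:1, f:2; rest ⊤}
  B3:   IN={b:1, f:2; rest ⊤}   OUT={b:1, f:2; rest ⊤}
  B4:   IN={b:1, f:2; rest ⊤}   OUT={b:1, e:2, f:2; rest ⊤}
  B5:   IN={b:1, e:2, f:2; rest ⊤}   OUT={b:1, c:1, d:2, e:2, f:2; rest ⊤}
  B6:   IN={b:1, c:1, d:2, e:2, f:2; rest ⊤}   OUT={a:0, b:1, c:1, d:2, e:2, f:2; rest ⊤}
  B7:   IN={a:0, b:1, c:1, d:2, e:2, f:2; rest ⊤}   OUT={a:0, b:1, c:1, d:2, e:2, f:6; rest ⊤}
  B8:   IN={a:0, b:1, c:1, d:2, e:2; rest ⊤}   OUT={a:0, b:1, c:1, d:2, e:2, f:1; rest ⊤}
  B9:   IN={a:0, b:1, c:1, d:2, e:2, f:1; rest ⊤}   OUT={a:2, b:1, c:1, d:2, e:2, f:1; rest ⊤}

Merge at B6: IN[B6] = OUT[B5] = {a: ⊤, b: 1, c: 1, d: 2, e: 2, f: 2}
Applying B6's transfer function to that IN value gives OUT[B6] (row B6 above).

Answer: {a: 0, b: 1, c: 1, d: 2, e: 2, f: 2}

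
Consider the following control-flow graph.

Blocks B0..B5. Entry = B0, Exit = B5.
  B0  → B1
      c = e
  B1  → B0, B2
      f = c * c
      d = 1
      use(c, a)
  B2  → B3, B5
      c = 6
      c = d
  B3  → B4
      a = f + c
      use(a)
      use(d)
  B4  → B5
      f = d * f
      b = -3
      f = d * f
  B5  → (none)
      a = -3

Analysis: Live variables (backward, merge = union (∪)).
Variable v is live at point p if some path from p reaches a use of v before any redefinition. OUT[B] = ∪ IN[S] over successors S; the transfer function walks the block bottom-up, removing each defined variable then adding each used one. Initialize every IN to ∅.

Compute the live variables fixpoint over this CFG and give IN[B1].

Per-block solution:
  B0: | IN={a, e} | OUT={a, c, e}
  B1: | IN={a, c, e} | OUT={a, d, e, f}
  B2: | IN={d, f} | OUT={c, d, f}
  B3: | IN={c, d, f} | OUT={d, f}
  B4: | IN={d, f} | OUT={}
  B5: | IN={} | OUT={}

Merge at B1: OUT[B1] = IN[B0] ⊔ IN[B2] = {a, d, e, f}
Applying B1's transfer function to that OUT value gives IN[B1] (row B1 above).

Answer: {a, c, e}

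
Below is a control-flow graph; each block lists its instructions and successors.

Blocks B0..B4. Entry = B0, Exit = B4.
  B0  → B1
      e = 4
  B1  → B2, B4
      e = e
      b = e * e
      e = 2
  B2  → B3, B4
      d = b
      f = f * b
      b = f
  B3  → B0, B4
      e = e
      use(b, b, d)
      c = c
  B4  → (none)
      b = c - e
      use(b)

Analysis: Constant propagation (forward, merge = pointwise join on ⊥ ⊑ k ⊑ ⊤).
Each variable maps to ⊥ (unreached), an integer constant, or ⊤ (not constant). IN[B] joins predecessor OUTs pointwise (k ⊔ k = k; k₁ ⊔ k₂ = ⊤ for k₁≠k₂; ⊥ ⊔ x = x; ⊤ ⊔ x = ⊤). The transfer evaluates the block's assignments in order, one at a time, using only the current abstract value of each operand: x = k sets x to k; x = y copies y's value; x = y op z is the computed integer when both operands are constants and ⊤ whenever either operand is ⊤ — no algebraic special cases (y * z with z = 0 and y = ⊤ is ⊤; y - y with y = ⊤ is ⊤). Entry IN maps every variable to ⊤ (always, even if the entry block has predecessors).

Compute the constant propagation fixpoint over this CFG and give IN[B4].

Converged values:
  B0:  IN=(all ⊤)  OUT={e:4; rest ⊤}
  B1:  IN={e:4; rest ⊤}  OUT={b:16, e:2; rest ⊤}
  B2:  IN={b:16, e:2; rest ⊤}  OUT={d:16, e:2; rest ⊤}
  B3:  IN={d:16, e:2; rest ⊤}  OUT={d:16, e:2; rest ⊤}
  B4:  IN={e:2; rest ⊤}  OUT={e:2; rest ⊤}

Merge at B4: IN[B4] = OUT[B1] ⊔ OUT[B2] ⊔ OUT[B3] = {a: ⊤, b: ⊤, c: ⊤, d: ⊤, e: 2, f: ⊤}

Answer: {a: ⊤, b: ⊤, c: ⊤, d: ⊤, e: 2, f: ⊤}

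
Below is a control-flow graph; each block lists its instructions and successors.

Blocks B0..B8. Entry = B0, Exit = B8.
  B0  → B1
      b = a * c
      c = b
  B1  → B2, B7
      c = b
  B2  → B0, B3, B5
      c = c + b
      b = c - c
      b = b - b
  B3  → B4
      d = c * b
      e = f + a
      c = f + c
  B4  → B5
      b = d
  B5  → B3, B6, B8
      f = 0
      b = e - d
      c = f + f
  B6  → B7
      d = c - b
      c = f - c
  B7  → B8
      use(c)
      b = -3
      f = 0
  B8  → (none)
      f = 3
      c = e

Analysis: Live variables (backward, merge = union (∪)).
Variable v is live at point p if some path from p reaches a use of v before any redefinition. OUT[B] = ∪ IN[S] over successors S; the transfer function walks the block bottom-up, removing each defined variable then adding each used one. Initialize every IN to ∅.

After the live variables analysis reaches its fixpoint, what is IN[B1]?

Converged values:
  B0:  IN={a, c, d, e, f}  OUT={a, b, d, e, f}
  B1:  IN={a, b, d, e, f}  OUT={a, b, c, d, e, f}
  B2:  IN={a, b, c, d, e, f}  OUT={a, b, c, d, e, f}
  B3:  IN={a, b, c, f}  OUT={a, d, e}
  B4:  IN={a, d, e}  OUT={a, d, e}
  B5:  IN={a, d, e}  OUT={a, b, c, e, f}
  B6:  IN={b, c, e, f}  OUT={c, e}
  B7:  IN={c, e}  OUT={e}
  B8:  IN={e}  OUT={}

Merge at B1: OUT[B1] = IN[B2] ⊔ IN[B7] = {a, b, c, d, e, f}
Applying B1's transfer function to that OUT value gives IN[B1] (row B1 above).

Answer: {a, b, d, e, f}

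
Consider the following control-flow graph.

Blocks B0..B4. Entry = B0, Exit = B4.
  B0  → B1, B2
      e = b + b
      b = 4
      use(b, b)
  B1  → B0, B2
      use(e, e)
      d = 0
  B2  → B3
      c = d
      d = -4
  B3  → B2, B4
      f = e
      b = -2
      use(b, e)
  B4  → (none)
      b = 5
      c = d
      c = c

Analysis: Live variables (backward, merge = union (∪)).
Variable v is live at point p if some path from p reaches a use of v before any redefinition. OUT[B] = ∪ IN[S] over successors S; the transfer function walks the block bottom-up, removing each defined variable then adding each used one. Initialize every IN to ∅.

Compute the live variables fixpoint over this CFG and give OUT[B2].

Fixpoint table:
  B0: | IN={b, d} | OUT={b, d, e}
  B1: | IN={b, e} | OUT={b, d, e}
  B2: | IN={d, e} | OUT={d, e}
  B3: | IN={d, e} | OUT={d, e}
  B4: | IN={d} | OUT={}

Merge at B2: OUT[B2] = IN[B3] = {d, e}

Answer: {d, e}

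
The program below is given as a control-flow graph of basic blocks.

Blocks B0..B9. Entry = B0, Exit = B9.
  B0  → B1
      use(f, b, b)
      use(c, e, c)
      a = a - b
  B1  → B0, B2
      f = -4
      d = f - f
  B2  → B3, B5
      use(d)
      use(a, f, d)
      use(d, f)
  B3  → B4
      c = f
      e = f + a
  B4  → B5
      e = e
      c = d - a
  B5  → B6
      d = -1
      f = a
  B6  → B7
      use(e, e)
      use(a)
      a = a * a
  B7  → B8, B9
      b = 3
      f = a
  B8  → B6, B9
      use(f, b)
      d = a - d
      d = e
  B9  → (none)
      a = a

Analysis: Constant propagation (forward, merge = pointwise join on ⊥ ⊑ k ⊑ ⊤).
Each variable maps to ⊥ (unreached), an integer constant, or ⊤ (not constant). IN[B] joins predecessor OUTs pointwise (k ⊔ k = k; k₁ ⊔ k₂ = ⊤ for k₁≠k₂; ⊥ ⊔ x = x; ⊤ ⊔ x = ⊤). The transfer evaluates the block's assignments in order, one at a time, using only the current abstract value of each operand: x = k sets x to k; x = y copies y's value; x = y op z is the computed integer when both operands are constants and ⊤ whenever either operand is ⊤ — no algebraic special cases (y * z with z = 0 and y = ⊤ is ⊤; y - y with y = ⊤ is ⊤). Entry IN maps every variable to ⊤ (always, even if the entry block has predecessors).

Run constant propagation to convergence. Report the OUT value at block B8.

Converged values:
  B0: | IN=(all ⊤) | OUT=(all ⊤)
  B1: | IN=(all ⊤) | OUT={d:0, f:-4; rest ⊤}
  B2: | IN={d:0, f:-4; rest ⊤} | OUT={d:0, f:-4; rest ⊤}
  B3: | IN={d:0, f:-4; rest ⊤} | OUT={c:-4, d:0, f:-4; rest ⊤}
  B4: | IN={c:-4, d:0, f:-4; rest ⊤} | OUT={d:0, f:-4; rest ⊤}
  B5: | IN={d:0, f:-4; rest ⊤} | OUT={d:-1; rest ⊤}
  B6: | IN=(all ⊤) | OUT=(all ⊤)
  B7: | IN=(all ⊤) | OUT={b:3; rest ⊤}
  B8: | IN={b:3; rest ⊤} | OUT={b:3; rest ⊤}
  B9: | IN={b:3; rest ⊤} | OUT={b:3; rest ⊤}

Merge at B8: IN[B8] = OUT[B7] = {a: ⊤, b: 3, c: ⊤, d: ⊤, e: ⊤, f: ⊤}
Applying B8's transfer function to that IN value gives OUT[B8] (row B8 above).

Answer: {a: ⊤, b: 3, c: ⊤, d: ⊤, e: ⊤, f: ⊤}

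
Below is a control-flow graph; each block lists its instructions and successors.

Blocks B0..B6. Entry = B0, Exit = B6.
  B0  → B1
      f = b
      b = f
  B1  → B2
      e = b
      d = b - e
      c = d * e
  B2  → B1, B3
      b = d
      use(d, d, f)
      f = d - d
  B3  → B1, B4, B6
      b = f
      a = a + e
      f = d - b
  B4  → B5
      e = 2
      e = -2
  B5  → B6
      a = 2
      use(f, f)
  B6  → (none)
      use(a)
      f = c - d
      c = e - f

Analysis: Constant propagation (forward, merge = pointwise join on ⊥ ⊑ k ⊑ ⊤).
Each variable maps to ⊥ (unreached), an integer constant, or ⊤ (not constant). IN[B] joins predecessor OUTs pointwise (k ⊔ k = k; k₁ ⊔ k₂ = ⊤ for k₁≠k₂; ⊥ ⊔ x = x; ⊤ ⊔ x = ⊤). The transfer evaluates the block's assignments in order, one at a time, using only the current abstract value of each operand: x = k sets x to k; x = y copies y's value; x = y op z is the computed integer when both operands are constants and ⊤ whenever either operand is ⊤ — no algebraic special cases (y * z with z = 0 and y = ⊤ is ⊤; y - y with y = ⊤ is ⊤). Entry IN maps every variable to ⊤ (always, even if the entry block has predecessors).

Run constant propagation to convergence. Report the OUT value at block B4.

Answer: {a: ⊤, b: ⊤, c: ⊤, d: ⊤, e: -2, f: ⊤}

Derivation:
Converged values:
  B0: | IN=(all ⊤) | OUT=(all ⊤)
  B1: | IN=(all ⊤) | OUT=(all ⊤)
  B2: | IN=(all ⊤) | OUT=(all ⊤)
  B3: | IN=(all ⊤) | OUT=(all ⊤)
  B4: | IN=(all ⊤) | OUT={e:-2; rest ⊤}
  B5: | IN={e:-2; rest ⊤} | OUT={a:2, e:-2; rest ⊤}
  B6: | IN=(all ⊤) | OUT=(all ⊤)

Merge at B4: IN[B4] = OUT[B3] = {a: ⊤, b: ⊤, c: ⊤, d: ⊤, e: ⊤, f: ⊤}
Applying B4's transfer function to that IN value gives OUT[B4] (row B4 above).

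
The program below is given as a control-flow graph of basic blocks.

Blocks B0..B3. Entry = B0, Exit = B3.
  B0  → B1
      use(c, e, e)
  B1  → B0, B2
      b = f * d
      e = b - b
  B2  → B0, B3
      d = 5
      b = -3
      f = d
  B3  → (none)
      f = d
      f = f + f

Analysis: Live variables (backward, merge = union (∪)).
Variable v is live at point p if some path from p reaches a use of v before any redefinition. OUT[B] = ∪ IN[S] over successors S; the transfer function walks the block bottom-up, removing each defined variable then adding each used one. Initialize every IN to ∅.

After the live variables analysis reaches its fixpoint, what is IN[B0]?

Fixpoint table:
  B0:  IN={c, d, e, f}  OUT={c, d, f}
  B1:  IN={c, d, f}  OUT={c, d, e, f}
  B2:  IN={c, e}  OUT={c, d, e, f}
  B3:  IN={d}  OUT={}

Merge at B0: OUT[B0] = IN[B1] = {c, d, f}
Applying B0's transfer function to that OUT value gives IN[B0] (row B0 above).

Answer: {c, d, e, f}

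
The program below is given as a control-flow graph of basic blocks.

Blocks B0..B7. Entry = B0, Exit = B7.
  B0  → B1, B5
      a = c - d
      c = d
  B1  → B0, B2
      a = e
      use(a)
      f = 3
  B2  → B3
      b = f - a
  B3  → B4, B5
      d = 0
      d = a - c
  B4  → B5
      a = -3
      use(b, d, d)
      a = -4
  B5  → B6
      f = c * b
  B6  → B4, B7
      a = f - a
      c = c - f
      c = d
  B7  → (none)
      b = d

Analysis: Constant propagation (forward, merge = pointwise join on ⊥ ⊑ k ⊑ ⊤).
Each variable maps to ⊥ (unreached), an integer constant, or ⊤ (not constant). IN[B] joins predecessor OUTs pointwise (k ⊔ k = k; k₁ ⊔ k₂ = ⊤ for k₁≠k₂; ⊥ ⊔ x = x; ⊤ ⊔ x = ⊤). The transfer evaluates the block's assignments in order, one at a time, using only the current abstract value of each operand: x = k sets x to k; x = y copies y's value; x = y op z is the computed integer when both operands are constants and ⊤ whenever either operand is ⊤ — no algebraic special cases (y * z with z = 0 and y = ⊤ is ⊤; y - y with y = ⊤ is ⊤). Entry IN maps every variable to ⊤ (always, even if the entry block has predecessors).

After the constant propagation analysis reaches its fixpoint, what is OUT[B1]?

Fixpoint table:
  B0:   IN=(all ⊤)   OUT=(all ⊤)
  B1:   IN=(all ⊤)   OUT={f:3; rest ⊤}
  B2:   IN={f:3; rest ⊤}   OUT={f:3; rest ⊤}
  B3:   IN={f:3; rest ⊤}   OUT={f:3; rest ⊤}
  B4:   IN=(all ⊤)   OUT={a:-4; rest ⊤}
  B5:   IN=(all ⊤)   OUT=(all ⊤)
  B6:   IN=(all ⊤)   OUT=(all ⊤)
  B7:   IN=(all ⊤)   OUT=(all ⊤)

Merge at B1: IN[B1] = OUT[B0] = {a: ⊤, b: ⊤, c: ⊤, d: ⊤, e: ⊤, f: ⊤}
Applying B1's transfer function to that IN value gives OUT[B1] (row B1 above).

Answer: {a: ⊤, b: ⊤, c: ⊤, d: ⊤, e: ⊤, f: 3}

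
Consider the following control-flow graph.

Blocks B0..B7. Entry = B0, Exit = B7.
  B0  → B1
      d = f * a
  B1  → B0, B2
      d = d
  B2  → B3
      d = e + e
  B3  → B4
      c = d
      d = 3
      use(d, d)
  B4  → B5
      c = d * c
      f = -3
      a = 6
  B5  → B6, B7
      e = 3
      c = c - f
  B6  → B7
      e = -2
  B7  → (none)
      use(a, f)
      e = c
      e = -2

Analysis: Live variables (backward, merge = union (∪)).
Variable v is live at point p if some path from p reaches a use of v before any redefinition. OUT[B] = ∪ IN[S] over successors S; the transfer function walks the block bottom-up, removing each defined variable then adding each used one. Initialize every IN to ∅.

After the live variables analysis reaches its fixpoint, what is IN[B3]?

Converged values:
  B0: | IN={a, e, f} | OUT={a, d, e, f}
  B1: | IN={a, d, e, f} | OUT={a, e, f}
  B2: | IN={e} | OUT={d}
  B3: | IN={d} | OUT={c, d}
  B4: | IN={c, d} | OUT={a, c, f}
  B5: | IN={a, c, f} | OUT={a, c, f}
  B6: | IN={a, c, f} | OUT={a, c, f}
  B7: | IN={a, c, f} | OUT={}

Merge at B3: OUT[B3] = IN[B4] = {c, d}
Applying B3's transfer function to that OUT value gives IN[B3] (row B3 above).

Answer: {d}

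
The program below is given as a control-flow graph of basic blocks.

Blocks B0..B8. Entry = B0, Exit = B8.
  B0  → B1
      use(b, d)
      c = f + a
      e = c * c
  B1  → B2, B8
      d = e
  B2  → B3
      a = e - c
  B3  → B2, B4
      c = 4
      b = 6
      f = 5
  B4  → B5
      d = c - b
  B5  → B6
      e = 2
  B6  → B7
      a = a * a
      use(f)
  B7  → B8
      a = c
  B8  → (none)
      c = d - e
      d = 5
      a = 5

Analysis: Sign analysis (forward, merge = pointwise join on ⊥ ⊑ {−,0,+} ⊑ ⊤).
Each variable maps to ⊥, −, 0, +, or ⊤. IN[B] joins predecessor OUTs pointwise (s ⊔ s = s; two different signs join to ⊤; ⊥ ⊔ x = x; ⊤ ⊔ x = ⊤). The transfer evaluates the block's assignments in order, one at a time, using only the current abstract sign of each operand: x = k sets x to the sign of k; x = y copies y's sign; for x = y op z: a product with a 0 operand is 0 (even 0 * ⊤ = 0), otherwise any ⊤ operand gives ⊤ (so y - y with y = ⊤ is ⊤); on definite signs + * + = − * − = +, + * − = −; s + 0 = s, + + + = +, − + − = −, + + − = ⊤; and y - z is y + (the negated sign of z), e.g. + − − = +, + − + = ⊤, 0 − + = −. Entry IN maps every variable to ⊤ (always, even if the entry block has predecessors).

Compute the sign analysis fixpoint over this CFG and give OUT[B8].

Per-block solution:
  B0:  IN=(all ⊤)  OUT=(all ⊤)
  B1:  IN=(all ⊤)  OUT=(all ⊤)
  B2:  IN=(all ⊤)  OUT=(all ⊤)
  B3:  IN=(all ⊤)  OUT={b:+, c:+, f:+; rest ⊤}
  B4:  IN={b:+, c:+, f:+; rest ⊤}  OUT={b:+, c:+, f:+; rest ⊤}
  B5:  IN={b:+, c:+, f:+; rest ⊤}  OUT={b:+, c:+, e:+, f:+; rest ⊤}
  B6:  IN={b:+, c:+, e:+, f:+; rest ⊤}  OUT={b:+, c:+, e:+, f:+; rest ⊤}
  B7:  IN={b:+, c:+, e:+, f:+; rest ⊤}  OUT={a:+, b:+, c:+, e:+, f:+; rest ⊤}
  B8:  IN=(all ⊤)  OUT={a:+, d:+; rest ⊤}

Merge at B8: IN[B8] = OUT[B1] ⊔ OUT[B7] = {a: ⊤, b: ⊤, c: ⊤, d: ⊤, e: ⊤, f: ⊤}
Applying B8's transfer function to that IN value gives OUT[B8] (row B8 above).

Answer: {a: +, b: ⊤, c: ⊤, d: +, e: ⊤, f: ⊤}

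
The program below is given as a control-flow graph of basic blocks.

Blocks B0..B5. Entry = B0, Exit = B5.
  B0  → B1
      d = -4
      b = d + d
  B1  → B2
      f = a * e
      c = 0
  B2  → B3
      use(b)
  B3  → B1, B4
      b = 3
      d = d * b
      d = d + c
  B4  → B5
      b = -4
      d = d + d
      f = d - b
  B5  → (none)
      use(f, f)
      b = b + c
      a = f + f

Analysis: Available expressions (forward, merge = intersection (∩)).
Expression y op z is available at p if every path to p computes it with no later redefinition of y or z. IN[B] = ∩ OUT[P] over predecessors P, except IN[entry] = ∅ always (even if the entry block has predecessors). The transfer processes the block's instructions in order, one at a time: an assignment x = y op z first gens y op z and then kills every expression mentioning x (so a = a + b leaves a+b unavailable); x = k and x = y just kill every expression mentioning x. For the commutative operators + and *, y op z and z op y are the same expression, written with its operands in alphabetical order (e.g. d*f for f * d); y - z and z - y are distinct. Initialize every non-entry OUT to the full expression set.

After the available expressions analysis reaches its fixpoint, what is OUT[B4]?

Per-block solution:
  B0:   IN={}   OUT={d+d}
  B1:   IN={}   OUT={a*e}
  B2:   IN={a*e}   OUT={a*e}
  B3:   IN={a*e}   OUT={a*e}
  B4:   IN={a*e}   OUT={a*e, d-b}
  B5:   IN={a*e, d-b}   OUT={f+f}

Merge at B4: IN[B4] = OUT[B3] = {a*e}
Applying B4's transfer function to that IN value gives OUT[B4] (row B4 above).

Answer: {a*e, d-b}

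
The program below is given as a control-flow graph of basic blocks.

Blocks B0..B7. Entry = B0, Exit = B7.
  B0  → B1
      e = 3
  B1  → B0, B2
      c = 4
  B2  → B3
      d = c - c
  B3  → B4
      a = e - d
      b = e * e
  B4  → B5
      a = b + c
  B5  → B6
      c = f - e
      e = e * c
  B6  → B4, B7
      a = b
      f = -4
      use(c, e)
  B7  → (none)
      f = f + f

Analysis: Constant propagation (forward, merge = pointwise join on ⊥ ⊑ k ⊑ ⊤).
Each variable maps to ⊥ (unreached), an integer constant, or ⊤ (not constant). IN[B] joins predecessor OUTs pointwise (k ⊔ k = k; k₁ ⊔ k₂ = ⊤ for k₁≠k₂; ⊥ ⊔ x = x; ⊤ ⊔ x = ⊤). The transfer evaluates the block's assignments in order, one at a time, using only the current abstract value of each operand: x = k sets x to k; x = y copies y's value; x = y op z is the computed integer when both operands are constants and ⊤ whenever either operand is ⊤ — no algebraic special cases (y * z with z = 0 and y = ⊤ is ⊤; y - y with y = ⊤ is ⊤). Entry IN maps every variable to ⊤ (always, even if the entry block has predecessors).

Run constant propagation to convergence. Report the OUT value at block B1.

Fixpoint table:
  B0:   IN=(all ⊤)   OUT={e:3; rest ⊤}
  B1:   IN={e:3; rest ⊤}   OUT={c:4, e:3; rest ⊤}
  B2:   IN={c:4, e:3; rest ⊤}   OUT={c:4, d:0, e:3; rest ⊤}
  B3:   IN={c:4, d:0, e:3; rest ⊤}   OUT={a:3, b:9, c:4, d:0, e:3; rest ⊤}
  B4:   IN={b:9, d:0; rest ⊤}   OUT={b:9, d:0; rest ⊤}
  B5:   IN={b:9, d:0; rest ⊤}   OUT={b:9, d:0; rest ⊤}
  B6:   IN={b:9, d:0; rest ⊤}   OUT={a:9, b:9, d:0, f:-4; rest ⊤}
  B7:   IN={a:9, b:9, d:0, f:-4; rest ⊤}   OUT={a:9, b:9, d:0, f:-8; rest ⊤}

Merge at B1: IN[B1] = OUT[B0] = {a: ⊤, b: ⊤, c: ⊤, d: ⊤, e: 3, f: ⊤}
Applying B1's transfer function to that IN value gives OUT[B1] (row B1 above).

Answer: {a: ⊤, b: ⊤, c: 4, d: ⊤, e: 3, f: ⊤}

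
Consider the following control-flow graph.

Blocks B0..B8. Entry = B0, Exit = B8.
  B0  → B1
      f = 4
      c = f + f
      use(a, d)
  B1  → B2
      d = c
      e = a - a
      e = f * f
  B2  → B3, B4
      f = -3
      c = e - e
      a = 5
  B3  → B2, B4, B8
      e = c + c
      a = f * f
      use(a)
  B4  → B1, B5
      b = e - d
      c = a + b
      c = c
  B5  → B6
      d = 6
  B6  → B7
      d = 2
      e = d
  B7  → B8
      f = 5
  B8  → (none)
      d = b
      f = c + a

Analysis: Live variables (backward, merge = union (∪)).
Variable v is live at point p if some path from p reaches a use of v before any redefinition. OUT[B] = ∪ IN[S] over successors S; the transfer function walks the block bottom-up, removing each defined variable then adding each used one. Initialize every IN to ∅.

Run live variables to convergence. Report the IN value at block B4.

Fixpoint table:
  B0: | IN={a, b, d} | OUT={a, b, c, f}
  B1: | IN={a, b, c, f} | OUT={b, d, e}
  B2: | IN={b, d, e} | OUT={a, b, c, d, e, f}
  B3: | IN={b, c, d, f} | OUT={a, b, c, d, e, f}
  B4: | IN={a, d, e, f} | OUT={a, b, c, f}
  B5: | IN={a, b, c} | OUT={a, b, c}
  B6: | IN={a, b, c} | OUT={a, b, c}
  B7: | IN={a, b, c} | OUT={a, b, c}
  B8: | IN={a, b, c} | OUT={}

Merge at B4: OUT[B4] = IN[B1] ⊔ IN[B5] = {a, b, c, f}
Applying B4's transfer function to that OUT value gives IN[B4] (row B4 above).

Answer: {a, d, e, f}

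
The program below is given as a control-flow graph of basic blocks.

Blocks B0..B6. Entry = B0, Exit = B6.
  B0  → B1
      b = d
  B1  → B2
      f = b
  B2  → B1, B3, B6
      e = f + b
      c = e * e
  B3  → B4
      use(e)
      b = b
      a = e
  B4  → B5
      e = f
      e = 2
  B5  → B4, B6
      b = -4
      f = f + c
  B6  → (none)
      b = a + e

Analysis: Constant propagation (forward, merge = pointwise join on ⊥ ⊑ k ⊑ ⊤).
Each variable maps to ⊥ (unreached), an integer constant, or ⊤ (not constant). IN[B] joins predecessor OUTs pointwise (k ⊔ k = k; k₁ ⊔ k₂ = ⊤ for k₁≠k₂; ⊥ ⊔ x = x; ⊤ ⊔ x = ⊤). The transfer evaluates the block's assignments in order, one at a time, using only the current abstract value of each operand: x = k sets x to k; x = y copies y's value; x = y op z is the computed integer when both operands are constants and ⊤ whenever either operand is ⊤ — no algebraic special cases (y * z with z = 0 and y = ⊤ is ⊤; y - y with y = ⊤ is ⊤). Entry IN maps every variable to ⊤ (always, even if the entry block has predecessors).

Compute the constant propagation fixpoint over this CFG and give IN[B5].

Per-block solution:
  B0:  IN=(all ⊤)  OUT=(all ⊤)
  B1:  IN=(all ⊤)  OUT=(all ⊤)
  B2:  IN=(all ⊤)  OUT=(all ⊤)
  B3:  IN=(all ⊤)  OUT=(all ⊤)
  B4:  IN=(all ⊤)  OUT={e:2; rest ⊤}
  B5:  IN={e:2; rest ⊤}  OUT={b:-4, e:2; rest ⊤}
  B6:  IN=(all ⊤)  OUT=(all ⊤)

Merge at B5: IN[B5] = OUT[B4] = {a: ⊤, b: ⊤, c: ⊤, d: ⊤, e: 2, f: ⊤}

Answer: {a: ⊤, b: ⊤, c: ⊤, d: ⊤, e: 2, f: ⊤}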